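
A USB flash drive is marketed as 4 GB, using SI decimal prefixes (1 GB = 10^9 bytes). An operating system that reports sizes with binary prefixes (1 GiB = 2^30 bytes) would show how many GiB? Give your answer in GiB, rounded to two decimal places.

4 GB = 4 × 10^9 bytes = 4,000,000,000 bytes
1 GiB = 1,073,741,824 bytes
4,000,000,000 / 1,073,741,824 = 3.73 GiB

3.73 GiB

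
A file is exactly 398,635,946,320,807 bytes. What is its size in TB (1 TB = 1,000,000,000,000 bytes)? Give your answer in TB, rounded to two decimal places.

398.64 TB

398,635,946,320,807 bytes given.
1 TB = 1,000,000,000,000 bytes
398,635,946,320,807 / 1,000,000,000,000 = 398.64 TB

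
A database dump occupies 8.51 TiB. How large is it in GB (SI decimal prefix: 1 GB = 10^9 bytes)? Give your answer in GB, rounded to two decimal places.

9,356.84 GB

8.51 TiB = 8.51 × 2^40 bytes = 9,356,843,952,373.76 bytes
1 GB = 1,000,000,000 bytes
9,356,843,952,373.76 / 1,000,000,000 = 9,356.84 GB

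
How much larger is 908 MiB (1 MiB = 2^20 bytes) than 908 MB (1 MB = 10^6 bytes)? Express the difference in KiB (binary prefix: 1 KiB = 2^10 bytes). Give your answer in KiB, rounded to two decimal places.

908 MiB = 908 × 1,048,576 = 952,107,008 bytes
908 MB = 908 × 1,000,000 = 908,000,000 bytes
difference = 44,107,008 bytes
44,107,008 / 1,024 = 43,073.25 KiB

43,073.25 KiB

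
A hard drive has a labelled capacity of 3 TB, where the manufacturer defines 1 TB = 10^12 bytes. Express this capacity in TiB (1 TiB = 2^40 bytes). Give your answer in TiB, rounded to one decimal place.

2.7 TiB

3 TB = 3 × 10^12 bytes = 3,000,000,000,000 bytes
1 TiB = 1,099,511,627,776 bytes
3,000,000,000,000 / 1,099,511,627,776 = 2.7 TiB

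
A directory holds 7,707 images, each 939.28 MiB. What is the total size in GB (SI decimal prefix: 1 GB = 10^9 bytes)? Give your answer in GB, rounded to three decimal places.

Total = 7,707 × 939.28 MiB = 7239030.96 MiB
= 7239030.96 × 1,048,576 bytes = 7,590,674,127,912.96 bytes
1 GB = 1,000,000,000 bytes
7,590,674,127,912.96 / 1,000,000,000 = 7,590.674 GB

7,590.674 GB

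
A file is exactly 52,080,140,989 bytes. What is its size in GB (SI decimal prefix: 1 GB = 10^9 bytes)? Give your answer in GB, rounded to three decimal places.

52.080 GB

52,080,140,989 bytes given.
1 GB = 10^9 bytes = 1,000,000,000 bytes
52,080,140,989 / 1,000,000,000 = 52.080 GB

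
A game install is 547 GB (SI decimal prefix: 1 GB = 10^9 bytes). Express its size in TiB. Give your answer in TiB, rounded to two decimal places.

547 GB = 547 × 10^9 bytes = 547,000,000,000 bytes
1 TiB = 2^40 bytes = 1,099,511,627,776 bytes
547,000,000,000 / 1,099,511,627,776 = 0.50 TiB

0.50 TiB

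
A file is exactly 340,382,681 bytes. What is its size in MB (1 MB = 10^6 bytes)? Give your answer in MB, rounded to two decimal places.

340,382,681 bytes given.
1 MB = 1,000,000 bytes
340,382,681 / 1,000,000 = 340.38 MB

340.38 MB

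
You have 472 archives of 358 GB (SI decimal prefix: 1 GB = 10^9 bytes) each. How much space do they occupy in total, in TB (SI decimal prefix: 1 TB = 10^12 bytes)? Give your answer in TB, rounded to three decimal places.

Total = 472 × 358 GB = 168,976 GB
= 168,976 × 1,000,000,000 bytes = 168,976,000,000,000 bytes
1 TB = 1,000,000,000,000 bytes
168,976,000,000,000 / 1,000,000,000,000 = 168.976 TB

168.976 TB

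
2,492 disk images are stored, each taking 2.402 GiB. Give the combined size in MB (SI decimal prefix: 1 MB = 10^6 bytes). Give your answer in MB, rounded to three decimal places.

Total = 2,492 × 2.402 GiB = 5985.784 GiB
= 5985.784 × 1,073,741,824 bytes = 6,427,186,630,230.016 bytes
1 MB = 1,000,000 bytes
6,427,186,630,230.016 / 1,000,000 = 6,427,186.630 MB

6,427,186.630 MB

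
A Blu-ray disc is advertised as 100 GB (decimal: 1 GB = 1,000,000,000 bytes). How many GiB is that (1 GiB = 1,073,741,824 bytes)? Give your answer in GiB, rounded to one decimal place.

93.1 GiB

100 GB × 1,000,000,000 bytes/GB = 100,000,000,000 bytes
1 GiB = 1,073,741,824 bytes
100,000,000,000 / 1,073,741,824 = 93.1 GiB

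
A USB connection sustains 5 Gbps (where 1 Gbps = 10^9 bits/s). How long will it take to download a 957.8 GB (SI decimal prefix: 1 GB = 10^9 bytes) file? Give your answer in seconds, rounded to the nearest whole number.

957.8 GB = 957,800,000,000 bytes = 7,662,400,000,000 bits
5 Gbps = 5,000,000,000 bits/s
time = 7,662,400,000,000 / 5,000,000,000 = 1,532 s

1,532 seconds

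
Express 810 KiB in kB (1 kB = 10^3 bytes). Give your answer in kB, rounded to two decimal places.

829.44 kB

810 KiB = 810 × 2^10 bytes = 829,440 bytes
1 kB = 1,000 bytes
829,440 / 1,000 = 829.44 kB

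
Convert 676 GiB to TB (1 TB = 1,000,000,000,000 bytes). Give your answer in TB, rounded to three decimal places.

676 GiB × 1,073,741,824 bytes/GiB = 725,849,473,024 bytes
1 TB = 1,000,000,000,000 bytes
725,849,473,024 / 1,000,000,000,000 = 0.726 TB

0.726 TB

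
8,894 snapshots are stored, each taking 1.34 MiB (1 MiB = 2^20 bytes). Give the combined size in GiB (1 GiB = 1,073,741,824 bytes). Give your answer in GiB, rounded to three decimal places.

11.639 GiB

Total = 8,894 × 1.34 MiB = 11917.96 MiB
= 11917.96 × 1,048,576 bytes = 12,496,886,824.96 bytes
1 GiB = 1,073,741,824 bytes
12,496,886,824.96 / 1,073,741,824 = 11.639 GiB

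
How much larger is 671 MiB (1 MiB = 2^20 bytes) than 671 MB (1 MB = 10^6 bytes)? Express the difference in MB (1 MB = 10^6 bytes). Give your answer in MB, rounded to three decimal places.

32.594 MB

671 MiB = 671 × 1,048,576 = 703,594,496 bytes
671 MB = 671 × 1,000,000 = 671,000,000 bytes
difference = 32,594,496 bytes
32,594,496 / 1,000,000 = 32.594 MB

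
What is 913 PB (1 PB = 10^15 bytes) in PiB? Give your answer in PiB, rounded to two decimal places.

913 PB = 913 × 10^15 bytes = 913,000,000,000,000,000 bytes
1 PiB = 2^50 bytes = 1,125,899,906,842,624 bytes
913,000,000,000,000,000 / 1,125,899,906,842,624 = 810.91 PiB

810.91 PiB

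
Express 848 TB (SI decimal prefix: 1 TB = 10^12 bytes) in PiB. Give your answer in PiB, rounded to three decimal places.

848 TB × 1,000,000,000,000 bytes/TB = 848,000,000,000,000 bytes
1 PiB = 2^50 bytes = 1,125,899,906,842,624 bytes
848,000,000,000,000 / 1,125,899,906,842,624 = 0.753 PiB

0.753 PiB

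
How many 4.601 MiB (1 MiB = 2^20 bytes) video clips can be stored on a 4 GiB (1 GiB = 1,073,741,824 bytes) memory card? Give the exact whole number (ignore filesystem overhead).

890

Capacity: 4 GiB = 4,294,967,296 bytes
Per item: 4.601 MiB = 4,824,498.176 bytes
⌊4,294,967,296 / 4,824,498.176⌋ = 890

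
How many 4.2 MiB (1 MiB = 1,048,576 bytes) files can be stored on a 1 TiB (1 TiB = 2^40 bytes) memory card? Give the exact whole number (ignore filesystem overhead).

249,660

Capacity: 1 TiB = 1,099,511,627,776 bytes
Per item: 4.2 MiB = 4,404,019.2 bytes
⌊1,099,511,627,776 / 4,404,019.2⌋ = 249,660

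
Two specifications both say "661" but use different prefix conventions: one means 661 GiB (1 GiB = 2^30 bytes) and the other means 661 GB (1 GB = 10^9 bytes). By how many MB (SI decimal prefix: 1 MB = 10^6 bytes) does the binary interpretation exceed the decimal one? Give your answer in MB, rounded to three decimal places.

48,743.346 MB

661 GiB = 661 × 1,073,741,824 = 709,743,345,664 bytes
661 GB = 661 × 1,000,000,000 = 661,000,000,000 bytes
difference = 48,743,345,664 bytes
48,743,345,664 / 1,000,000 = 48,743.346 MB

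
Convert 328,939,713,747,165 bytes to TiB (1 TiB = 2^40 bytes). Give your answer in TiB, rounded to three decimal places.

299.169 TiB

328,939,713,747,165 bytes given.
1 TiB = 2^40 bytes = 1,099,511,627,776 bytes
328,939,713,747,165 / 1,099,511,627,776 = 299.169 TiB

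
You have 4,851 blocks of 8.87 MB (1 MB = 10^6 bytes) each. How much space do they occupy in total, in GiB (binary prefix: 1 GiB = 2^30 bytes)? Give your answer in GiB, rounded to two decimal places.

Total = 4,851 × 8.87 MB = 43028.37 MB
= 43028.37 × 1,000,000 bytes = 43,028,370,000 bytes
1 GiB = 1,073,741,824 bytes
43,028,370,000 / 1,073,741,824 = 40.07 GiB

40.07 GiB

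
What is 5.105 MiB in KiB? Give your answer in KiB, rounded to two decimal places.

5.105 MiB = 5.105 × 2^20 bytes = 5,352,980.48 bytes
1 KiB = 2^10 bytes = 1,024 bytes
5,352,980.48 / 1,024 = 5,227.52 KiB

5,227.52 KiB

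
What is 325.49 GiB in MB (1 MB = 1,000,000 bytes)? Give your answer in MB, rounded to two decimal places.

349,492.23 MB

325.49 GiB = 325.49 × 2^30 bytes = 349,492,226,293.76 bytes
1 MB = 1,000,000 bytes
349,492,226,293.76 / 1,000,000 = 349,492.23 MB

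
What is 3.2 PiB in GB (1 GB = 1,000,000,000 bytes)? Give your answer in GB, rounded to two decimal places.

3.2 PiB × 1,125,899,906,842,624 bytes/PiB = 3,602,879,701,896,396.8 bytes
1 GB = 10^9 bytes = 1,000,000,000 bytes
3,602,879,701,896,396.8 / 1,000,000,000 = 3,602,879.70 GB

3,602,879.70 GB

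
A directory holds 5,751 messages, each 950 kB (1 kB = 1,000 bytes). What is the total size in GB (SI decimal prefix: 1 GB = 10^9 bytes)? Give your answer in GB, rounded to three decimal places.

Total = 5,751 × 950 kB = 5,463,450 kB
= 5,463,450 × 1,000 bytes = 5,463,450,000 bytes
1 GB = 1,000,000,000 bytes
5,463,450,000 / 1,000,000,000 = 5.463 GB

5.463 GB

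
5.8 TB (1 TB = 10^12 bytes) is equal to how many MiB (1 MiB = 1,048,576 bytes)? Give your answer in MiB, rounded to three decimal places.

5,531,311.035 MiB

5.8 TB × 1,000,000,000,000 bytes/TB = 5,800,000,000,000 bytes
1 MiB = 1,048,576 bytes
5,800,000,000,000 / 1,048,576 = 5,531,311.035 MiB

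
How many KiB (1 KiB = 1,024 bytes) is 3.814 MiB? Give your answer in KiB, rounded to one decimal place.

3,905.5 KiB

3.814 MiB = 3.814 × 2^20 bytes = 3,999,268.864 bytes
1 KiB = 1,024 bytes
3,999,268.864 / 1,024 = 3,905.5 KiB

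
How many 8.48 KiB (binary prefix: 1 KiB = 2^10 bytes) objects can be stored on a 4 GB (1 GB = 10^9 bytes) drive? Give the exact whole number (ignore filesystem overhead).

460,642

Capacity: 4 GB = 4,000,000,000 bytes
Per item: 8.48 KiB = 8,683.52 bytes
⌊4,000,000,000 / 8,683.52⌋ = 460,642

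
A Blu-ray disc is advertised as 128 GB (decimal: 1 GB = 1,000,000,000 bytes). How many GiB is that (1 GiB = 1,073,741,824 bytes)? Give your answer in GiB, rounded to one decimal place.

128 GB = 128 × 10^9 bytes = 128,000,000,000 bytes
1 GiB = 1,073,741,824 bytes
128,000,000,000 / 1,073,741,824 = 119.2 GiB

119.2 GiB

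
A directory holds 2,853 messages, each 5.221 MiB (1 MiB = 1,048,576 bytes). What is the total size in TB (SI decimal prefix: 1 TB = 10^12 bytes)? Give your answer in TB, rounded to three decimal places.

0.016 TB

Total = 2,853 × 5.221 MiB = 14895.513 MiB
= 14895.513 × 1,048,576 bytes = 15,619,077,439.488 bytes
1 TB = 1,000,000,000,000 bytes
15,619,077,439.488 / 1,000,000,000,000 = 0.016 TB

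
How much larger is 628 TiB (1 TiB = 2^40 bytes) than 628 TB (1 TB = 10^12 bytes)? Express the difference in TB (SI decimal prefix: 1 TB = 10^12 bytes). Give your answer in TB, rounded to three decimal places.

62.493 TB

628 TiB = 628 × 1,099,511,627,776 = 690,493,302,243,328 bytes
628 TB = 628 × 1,000,000,000,000 = 628,000,000,000,000 bytes
difference = 62,493,302,243,328 bytes
62,493,302,243,328 / 1,000,000,000,000 = 62.493 TB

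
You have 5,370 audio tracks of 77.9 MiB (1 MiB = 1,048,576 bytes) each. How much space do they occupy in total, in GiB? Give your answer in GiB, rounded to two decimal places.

408.52 GiB

Total = 5,370 × 77.9 MiB = 418,323 MiB
= 418,323 × 1,048,576 bytes = 438,643,458,048 bytes
1 GiB = 1,073,741,824 bytes
438,643,458,048 / 1,073,741,824 = 408.52 GiB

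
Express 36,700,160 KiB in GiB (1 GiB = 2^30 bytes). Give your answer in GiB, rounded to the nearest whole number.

36,700,160 KiB = 36,700,160 × 2^10 bytes = 37,580,963,840 bytes
1 GiB = 2^30 bytes = 1,073,741,824 bytes
37,580,963,840 / 1,073,741,824 = 35 GiB

35 GiB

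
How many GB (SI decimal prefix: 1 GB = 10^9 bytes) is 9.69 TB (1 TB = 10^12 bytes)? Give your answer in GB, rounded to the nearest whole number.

9.69 TB × 1,000,000,000,000 bytes/TB = 9,690,000,000,000 bytes
1 GB = 10^9 bytes = 1,000,000,000 bytes
9,690,000,000,000 / 1,000,000,000 = 9,690 GB

9,690 GB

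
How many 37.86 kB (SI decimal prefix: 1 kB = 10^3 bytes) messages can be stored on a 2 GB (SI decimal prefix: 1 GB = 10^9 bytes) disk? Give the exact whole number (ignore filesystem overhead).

52,826

Capacity: 2 GB = 2,000,000,000 bytes
Per item: 37.86 kB = 37,860 bytes
⌊2,000,000,000 / 37,860⌋ = 52,826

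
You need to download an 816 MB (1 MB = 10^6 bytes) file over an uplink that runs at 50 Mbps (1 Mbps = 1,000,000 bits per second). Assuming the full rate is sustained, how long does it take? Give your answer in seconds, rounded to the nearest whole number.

131 seconds

816 MB = 816,000,000 bytes = 6,528,000,000 bits
50 Mbps = 50,000,000 bits/s
time = 6,528,000,000 / 50,000,000 = 131 s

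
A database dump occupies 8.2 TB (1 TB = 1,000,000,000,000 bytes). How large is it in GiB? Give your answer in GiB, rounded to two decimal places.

7,636.85 GiB

8.2 TB = 8.2 × 10^12 bytes = 8,200,000,000,000 bytes
1 GiB = 2^30 bytes = 1,073,741,824 bytes
8,200,000,000,000 / 1,073,741,824 = 7,636.85 GiB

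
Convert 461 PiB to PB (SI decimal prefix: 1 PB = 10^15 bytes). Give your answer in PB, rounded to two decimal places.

519.04 PB

461 PiB × 1,125,899,906,842,624 bytes/PiB = 519,039,857,054,449,664 bytes
1 PB = 10^15 bytes = 1,000,000,000,000,000 bytes
519,039,857,054,449,664 / 1,000,000,000,000,000 = 519.04 PB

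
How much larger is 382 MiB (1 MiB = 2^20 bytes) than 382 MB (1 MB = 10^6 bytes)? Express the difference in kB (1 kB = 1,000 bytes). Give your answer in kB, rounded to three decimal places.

382 MiB = 382 × 1,048,576 = 400,556,032 bytes
382 MB = 382 × 1,000,000 = 382,000,000 bytes
difference = 18,556,032 bytes
18,556,032 / 1,000 = 18,556.032 kB

18,556.032 kB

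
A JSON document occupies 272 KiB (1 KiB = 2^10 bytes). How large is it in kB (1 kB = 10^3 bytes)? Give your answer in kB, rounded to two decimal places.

272 KiB × 1,024 bytes/KiB = 278,528 bytes
1 kB = 10^3 bytes = 1,000 bytes
278,528 / 1,000 = 278.53 kB

278.53 kB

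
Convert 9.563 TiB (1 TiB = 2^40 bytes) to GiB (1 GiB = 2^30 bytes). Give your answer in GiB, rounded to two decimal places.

9,792.51 GiB

9.563 TiB = 9.563 × 2^40 bytes = 10,514,629,696,421.888 bytes
1 GiB = 1,073,741,824 bytes
10,514,629,696,421.888 / 1,073,741,824 = 9,792.51 GiB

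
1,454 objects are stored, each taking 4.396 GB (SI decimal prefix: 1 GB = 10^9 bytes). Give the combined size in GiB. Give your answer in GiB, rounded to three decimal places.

5,952.813 GiB

Total = 1,454 × 4.396 GB = 6391.784 GB
= 6391.784 × 1,000,000,000 bytes = 6,391,784,000,000 bytes
1 GiB = 1,073,741,824 bytes
6,391,784,000,000 / 1,073,741,824 = 5,952.813 GiB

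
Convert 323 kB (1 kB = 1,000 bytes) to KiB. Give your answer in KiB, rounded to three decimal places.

315.430 KiB

323 kB = 323 × 10^3 bytes = 323,000 bytes
1 KiB = 1,024 bytes
323,000 / 1,024 = 315.430 KiB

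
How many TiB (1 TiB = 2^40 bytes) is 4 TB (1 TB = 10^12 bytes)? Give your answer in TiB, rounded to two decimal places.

4 TB × 1,000,000,000,000 bytes/TB = 4,000,000,000,000 bytes
1 TiB = 2^40 bytes = 1,099,511,627,776 bytes
4,000,000,000,000 / 1,099,511,627,776 = 3.64 TiB

3.64 TiB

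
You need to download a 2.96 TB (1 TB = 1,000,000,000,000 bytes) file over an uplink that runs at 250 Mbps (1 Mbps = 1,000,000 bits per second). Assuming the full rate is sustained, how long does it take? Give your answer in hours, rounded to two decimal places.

26.31 hours

2.96 TB = 2,960,000,000,000 bytes = 23,680,000,000,000 bits
250 Mbps = 250,000,000 bits/s
time = 23,680,000,000,000 / 250,000,000 = 94,720.0000 s
94,720.0000 s / 3600 = 26.31 hours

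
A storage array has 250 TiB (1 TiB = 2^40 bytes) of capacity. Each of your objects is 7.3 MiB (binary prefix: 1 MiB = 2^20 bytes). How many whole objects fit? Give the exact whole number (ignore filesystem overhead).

35,910,136

Capacity: 250 TiB = 274,877,906,944,000 bytes
Per item: 7.3 MiB = 7,654,604.8 bytes
⌊274,877,906,944,000 / 7,654,604.8⌋ = 35,910,136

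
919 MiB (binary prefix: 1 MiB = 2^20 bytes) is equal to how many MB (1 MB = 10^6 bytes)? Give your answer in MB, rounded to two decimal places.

963.64 MB

919 MiB = 919 × 2^20 bytes = 963,641,344 bytes
1 MB = 10^6 bytes = 1,000,000 bytes
963,641,344 / 1,000,000 = 963.64 MB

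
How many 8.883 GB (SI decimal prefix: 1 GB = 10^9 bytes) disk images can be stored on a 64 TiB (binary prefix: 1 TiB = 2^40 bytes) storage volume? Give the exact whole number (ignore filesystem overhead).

7,921

Capacity: 64 TiB = 70,368,744,177,664 bytes
Per item: 8.883 GB = 8,883,000,000 bytes
⌊70,368,744,177,664 / 8,883,000,000⌋ = 7,921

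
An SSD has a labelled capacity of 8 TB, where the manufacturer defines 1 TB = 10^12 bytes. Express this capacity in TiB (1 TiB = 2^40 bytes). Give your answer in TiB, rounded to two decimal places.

8 TB × 1,000,000,000,000 bytes/TB = 8,000,000,000,000 bytes
1 TiB = 2^40 bytes = 1,099,511,627,776 bytes
8,000,000,000,000 / 1,099,511,627,776 = 7.28 TiB

7.28 TiB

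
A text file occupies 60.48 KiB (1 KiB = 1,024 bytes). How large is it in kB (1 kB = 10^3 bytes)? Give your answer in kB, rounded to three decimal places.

61.932 kB

60.48 KiB = 60.48 × 2^10 bytes = 61,931.52 bytes
1 kB = 10^3 bytes = 1,000 bytes
61,931.52 / 1,000 = 61.932 kB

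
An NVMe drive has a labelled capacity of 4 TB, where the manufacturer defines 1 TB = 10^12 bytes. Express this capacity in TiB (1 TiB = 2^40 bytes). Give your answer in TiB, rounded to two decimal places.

3.64 TiB

4 TB = 4 × 10^12 bytes = 4,000,000,000,000 bytes
1 TiB = 2^40 bytes = 1,099,511,627,776 bytes
4,000,000,000,000 / 1,099,511,627,776 = 3.64 TiB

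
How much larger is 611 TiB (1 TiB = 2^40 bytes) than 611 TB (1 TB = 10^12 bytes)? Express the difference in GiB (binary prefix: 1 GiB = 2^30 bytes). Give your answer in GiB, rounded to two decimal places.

611 TiB = 611 × 1,099,511,627,776 = 671,801,604,571,136 bytes
611 TB = 611 × 1,000,000,000,000 = 611,000,000,000,000 bytes
difference = 60,801,604,571,136 bytes
60,801,604,571,136 / 1,073,741,824 = 56,625.91 GiB

56,625.91 GiB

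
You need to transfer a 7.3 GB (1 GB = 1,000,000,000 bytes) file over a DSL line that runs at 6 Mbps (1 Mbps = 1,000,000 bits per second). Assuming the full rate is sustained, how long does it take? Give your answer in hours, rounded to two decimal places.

2.70 hours

7.3 GB = 7,300,000,000 bytes = 58,400,000,000 bits
6 Mbps = 6,000,000 bits/s
time = 58,400,000,000 / 6,000,000 = 9,733.3333 s
9,733.3333 s / 3600 = 2.70 hours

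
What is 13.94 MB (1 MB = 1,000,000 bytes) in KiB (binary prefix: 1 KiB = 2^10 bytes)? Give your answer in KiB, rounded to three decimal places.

13.94 MB = 13.94 × 10^6 bytes = 13,940,000 bytes
1 KiB = 1,024 bytes
13,940,000 / 1,024 = 13,613.281 KiB

13,613.281 KiB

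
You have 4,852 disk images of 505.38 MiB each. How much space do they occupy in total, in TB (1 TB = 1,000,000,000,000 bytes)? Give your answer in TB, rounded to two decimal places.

Total = 4,852 × 505.38 MiB = 2452103.76 MiB
= 2452103.76 × 1,048,576 bytes = 2,571,217,152,245.76 bytes
1 TB = 1,000,000,000,000 bytes
2,571,217,152,245.76 / 1,000,000,000,000 = 2.57 TB

2.57 TB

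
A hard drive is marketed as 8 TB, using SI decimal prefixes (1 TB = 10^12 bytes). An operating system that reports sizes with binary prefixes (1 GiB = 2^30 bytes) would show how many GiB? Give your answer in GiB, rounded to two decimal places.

7,450.58 GiB

8 TB = 8 × 10^12 bytes = 8,000,000,000,000 bytes
1 GiB = 1,073,741,824 bytes
8,000,000,000,000 / 1,073,741,824 = 7,450.58 GiB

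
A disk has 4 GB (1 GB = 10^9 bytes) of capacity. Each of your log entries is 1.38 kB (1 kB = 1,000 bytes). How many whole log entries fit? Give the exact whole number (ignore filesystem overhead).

Capacity: 4 GB = 4,000,000,000 bytes
Per item: 1.38 kB = 1,380 bytes
⌊4,000,000,000 / 1,380⌋ = 2,898,550

2,898,550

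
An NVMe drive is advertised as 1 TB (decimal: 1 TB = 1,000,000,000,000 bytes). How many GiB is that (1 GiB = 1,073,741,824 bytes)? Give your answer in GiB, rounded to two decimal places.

931.32 GiB

1 TB × 1,000,000,000,000 bytes/TB = 1,000,000,000,000 bytes
1 GiB = 2^30 bytes = 1,073,741,824 bytes
1,000,000,000,000 / 1,073,741,824 = 931.32 GiB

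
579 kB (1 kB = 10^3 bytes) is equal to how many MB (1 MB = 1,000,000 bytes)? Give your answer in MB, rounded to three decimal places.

0.579 MB

579 kB × 1,000 bytes/kB = 579,000 bytes
1 MB = 10^6 bytes = 1,000,000 bytes
579,000 / 1,000,000 = 0.579 MB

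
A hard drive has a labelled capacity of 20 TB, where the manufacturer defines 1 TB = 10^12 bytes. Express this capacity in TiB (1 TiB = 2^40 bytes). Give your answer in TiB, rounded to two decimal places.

18.19 TiB

20 TB × 1,000,000,000,000 bytes/TB = 20,000,000,000,000 bytes
1 TiB = 1,099,511,627,776 bytes
20,000,000,000,000 / 1,099,511,627,776 = 18.19 TiB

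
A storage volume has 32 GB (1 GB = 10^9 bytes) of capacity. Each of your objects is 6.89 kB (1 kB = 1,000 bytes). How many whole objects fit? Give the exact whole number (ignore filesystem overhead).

4,644,412

Capacity: 32 GB = 32,000,000,000 bytes
Per item: 6.89 kB = 6,890 bytes
⌊32,000,000,000 / 6,890⌋ = 4,644,412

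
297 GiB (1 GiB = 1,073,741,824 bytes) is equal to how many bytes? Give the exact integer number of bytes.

297 × 1,073,741,824 = 318,901,321,728 bytes  (1 GiB = 2^30 bytes)

318,901,321,728 bytes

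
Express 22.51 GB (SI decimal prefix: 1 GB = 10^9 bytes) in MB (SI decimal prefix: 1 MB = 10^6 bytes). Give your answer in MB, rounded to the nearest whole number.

22,510 MB

22.51 GB × 1,000,000,000 bytes/GB = 22,510,000,000 bytes
1 MB = 10^6 bytes = 1,000,000 bytes
22,510,000,000 / 1,000,000 = 22,510 MB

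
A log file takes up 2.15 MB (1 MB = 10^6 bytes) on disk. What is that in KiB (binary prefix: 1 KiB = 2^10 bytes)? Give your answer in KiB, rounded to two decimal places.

2.15 MB = 2.15 × 10^6 bytes = 2,150,000 bytes
1 KiB = 1,024 bytes
2,150,000 / 1,024 = 2,099.61 KiB

2,099.61 KiB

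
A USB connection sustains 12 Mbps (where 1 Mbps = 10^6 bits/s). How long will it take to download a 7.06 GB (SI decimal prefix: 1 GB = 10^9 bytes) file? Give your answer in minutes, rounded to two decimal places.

7.06 GB = 7,060,000,000 bytes = 56,480,000,000 bits
12 Mbps = 12,000,000 bits/s
time = 56,480,000,000 / 12,000,000 = 4,706.667 s
4,706.667 s / 60 = 78.44 minutes

78.44 minutes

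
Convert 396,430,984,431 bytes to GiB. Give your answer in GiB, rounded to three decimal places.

396,430,984,431 bytes given.
1 GiB = 1,073,741,824 bytes
396,430,984,431 / 1,073,741,824 = 369.205 GiB

369.205 GiB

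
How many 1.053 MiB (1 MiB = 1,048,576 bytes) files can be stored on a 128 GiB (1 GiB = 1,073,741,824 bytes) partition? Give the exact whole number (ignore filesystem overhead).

Capacity: 128 GiB = 137,438,953,472 bytes
Per item: 1.053 MiB = 1,104,150.528 bytes
⌊137,438,953,472 / 1,104,150.528⌋ = 124,474

124,474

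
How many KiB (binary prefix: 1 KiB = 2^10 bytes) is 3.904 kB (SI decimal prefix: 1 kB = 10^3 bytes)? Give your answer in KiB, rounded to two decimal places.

3.81 KiB

3.904 kB = 3.904 × 10^3 bytes = 3,904 bytes
1 KiB = 1,024 bytes
3,904 / 1,024 = 3.81 KiB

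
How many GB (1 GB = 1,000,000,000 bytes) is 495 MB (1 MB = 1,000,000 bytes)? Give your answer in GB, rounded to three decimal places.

0.495 GB

495 MB = 495 × 10^6 bytes = 495,000,000 bytes
1 GB = 10^9 bytes = 1,000,000,000 bytes
495,000,000 / 1,000,000,000 = 0.495 GB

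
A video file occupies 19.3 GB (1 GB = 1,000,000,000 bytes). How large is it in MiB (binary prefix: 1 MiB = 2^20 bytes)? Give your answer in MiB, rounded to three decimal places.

18,405.914 MiB

19.3 GB × 1,000,000,000 bytes/GB = 19,300,000,000 bytes
1 MiB = 2^20 bytes = 1,048,576 bytes
19,300,000,000 / 1,048,576 = 18,405.914 MiB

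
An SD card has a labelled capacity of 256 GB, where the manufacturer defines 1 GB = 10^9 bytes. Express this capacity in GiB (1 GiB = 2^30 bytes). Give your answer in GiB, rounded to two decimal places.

256 GB = 256 × 10^9 bytes = 256,000,000,000 bytes
1 GiB = 1,073,741,824 bytes
256,000,000,000 / 1,073,741,824 = 238.42 GiB

238.42 GiB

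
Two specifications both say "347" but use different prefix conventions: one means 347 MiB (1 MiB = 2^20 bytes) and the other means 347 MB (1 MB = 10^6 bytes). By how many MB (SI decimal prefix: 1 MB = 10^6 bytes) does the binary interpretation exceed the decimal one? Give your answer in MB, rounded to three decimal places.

347 MiB = 347 × 1,048,576 = 363,855,872 bytes
347 MB = 347 × 1,000,000 = 347,000,000 bytes
difference = 16,855,872 bytes
16,855,872 / 1,000,000 = 16.856 MB

16.856 MB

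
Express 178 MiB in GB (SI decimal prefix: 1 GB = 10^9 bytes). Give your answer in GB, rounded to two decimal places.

0.19 GB

178 MiB × 1,048,576 bytes/MiB = 186,646,528 bytes
1 GB = 10^9 bytes = 1,000,000,000 bytes
186,646,528 / 1,000,000,000 = 0.19 GB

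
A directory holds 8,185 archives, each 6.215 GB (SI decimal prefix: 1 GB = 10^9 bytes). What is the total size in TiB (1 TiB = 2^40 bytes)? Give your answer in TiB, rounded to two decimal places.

Total = 8,185 × 6.215 GB = 50869.775 GB
= 50869.775 × 1,000,000,000 bytes = 50,869,775,000,000 bytes
1 TiB = 1,099,511,627,776 bytes
50,869,775,000,000 / 1,099,511,627,776 = 46.27 TiB

46.27 TiB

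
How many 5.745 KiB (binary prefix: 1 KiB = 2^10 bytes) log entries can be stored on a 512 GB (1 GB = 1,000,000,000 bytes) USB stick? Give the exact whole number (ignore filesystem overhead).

Capacity: 512 GB = 512,000,000,000 bytes
Per item: 5.745 KiB = 5,882.88 bytes
⌊512,000,000,000 / 5,882.88⌋ = 87,032,201

87,032,201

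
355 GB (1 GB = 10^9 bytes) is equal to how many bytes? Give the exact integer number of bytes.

355,000,000,000 bytes

355 × 1,000,000,000 = 355,000,000,000 bytes  (1 GB = 10^9 bytes)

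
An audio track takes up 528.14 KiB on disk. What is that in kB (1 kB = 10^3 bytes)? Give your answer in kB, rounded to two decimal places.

528.14 KiB = 528.14 × 2^10 bytes = 540,815.36 bytes
1 kB = 10^3 bytes = 1,000 bytes
540,815.36 / 1,000 = 540.82 kB

540.82 kB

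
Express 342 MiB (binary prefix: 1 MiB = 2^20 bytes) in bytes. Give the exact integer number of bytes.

342 × 1,048,576 = 358,612,992 bytes  (1 MiB = 2^20 bytes)

358,612,992 bytes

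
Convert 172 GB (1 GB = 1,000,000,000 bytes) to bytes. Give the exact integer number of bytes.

172 × 1,000,000,000 = 172,000,000,000 bytes  (1 GB = 10^9 bytes)

172,000,000,000 bytes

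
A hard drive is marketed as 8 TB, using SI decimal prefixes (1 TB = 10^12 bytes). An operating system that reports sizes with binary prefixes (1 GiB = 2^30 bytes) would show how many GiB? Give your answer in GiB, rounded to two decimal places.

7,450.58 GiB

8 TB = 8 × 10^12 bytes = 8,000,000,000,000 bytes
1 GiB = 1,073,741,824 bytes
8,000,000,000,000 / 1,073,741,824 = 7,450.58 GiB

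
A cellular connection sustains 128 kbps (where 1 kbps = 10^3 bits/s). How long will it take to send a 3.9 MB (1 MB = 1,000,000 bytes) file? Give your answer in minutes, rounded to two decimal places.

4.06 minutes

3.9 MB = 3,900,000 bytes = 31,200,000 bits
128 kbps = 128,000 bits/s
time = 31,200,000 / 128,000 = 243.750 s
243.750 s / 60 = 4.06 minutes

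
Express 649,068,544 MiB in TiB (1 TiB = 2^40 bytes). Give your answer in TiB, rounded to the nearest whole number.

619 TiB

649,068,544 MiB × 1,048,576 bytes/MiB = 680,597,697,593,344 bytes
1 TiB = 2^40 bytes = 1,099,511,627,776 bytes
680,597,697,593,344 / 1,099,511,627,776 = 619 TiB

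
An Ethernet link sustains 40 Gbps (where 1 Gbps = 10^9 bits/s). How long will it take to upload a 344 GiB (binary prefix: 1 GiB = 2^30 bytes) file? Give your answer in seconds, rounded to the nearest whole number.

74 seconds

344 GiB = 369,367,187,456 bytes = 2,954,937,499,648 bits
40 Gbps = 40,000,000,000 bits/s
time = 2,954,937,499,648 / 40,000,000,000 = 74 s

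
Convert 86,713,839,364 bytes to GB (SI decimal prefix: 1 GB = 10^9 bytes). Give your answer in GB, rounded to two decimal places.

86,713,839,364 bytes given.
1 GB = 1,000,000,000 bytes
86,713,839,364 / 1,000,000,000 = 86.71 GB

86.71 GB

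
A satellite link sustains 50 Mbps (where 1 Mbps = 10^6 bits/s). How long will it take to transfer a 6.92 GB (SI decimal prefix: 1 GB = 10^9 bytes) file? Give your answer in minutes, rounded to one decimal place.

6.92 GB = 6,920,000,000 bytes = 55,360,000,000 bits
50 Mbps = 50,000,000 bits/s
time = 55,360,000,000 / 50,000,000 = 1,107.20 s
1,107.20 s / 60 = 18.5 minutes

18.5 minutes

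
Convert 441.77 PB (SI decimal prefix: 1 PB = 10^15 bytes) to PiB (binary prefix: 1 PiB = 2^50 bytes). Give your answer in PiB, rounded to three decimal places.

392.371 PiB

441.77 PB × 1,000,000,000,000,000 bytes/PB = 441,770,000,000,000,000 bytes
1 PiB = 2^50 bytes = 1,125,899,906,842,624 bytes
441,770,000,000,000,000 / 1,125,899,906,842,624 = 392.371 PiB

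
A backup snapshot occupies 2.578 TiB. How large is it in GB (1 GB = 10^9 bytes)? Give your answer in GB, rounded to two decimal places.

2.578 TiB = 2.578 × 2^40 bytes = 2,834,540,976,406.528 bytes
1 GB = 10^9 bytes = 1,000,000,000 bytes
2,834,540,976,406.528 / 1,000,000,000 = 2,834.54 GB

2,834.54 GB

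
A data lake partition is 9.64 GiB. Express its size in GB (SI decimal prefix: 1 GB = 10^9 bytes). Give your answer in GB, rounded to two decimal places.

10.35 GB

9.64 GiB = 9.64 × 2^30 bytes = 10,350,871,183.36 bytes
1 GB = 10^9 bytes = 1,000,000,000 bytes
10,350,871,183.36 / 1,000,000,000 = 10.35 GB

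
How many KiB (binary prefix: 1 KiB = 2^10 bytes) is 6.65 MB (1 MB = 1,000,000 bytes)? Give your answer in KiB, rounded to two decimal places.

6,494.14 KiB

6.65 MB × 1,000,000 bytes/MB = 6,650,000 bytes
1 KiB = 2^10 bytes = 1,024 bytes
6,650,000 / 1,024 = 6,494.14 KiB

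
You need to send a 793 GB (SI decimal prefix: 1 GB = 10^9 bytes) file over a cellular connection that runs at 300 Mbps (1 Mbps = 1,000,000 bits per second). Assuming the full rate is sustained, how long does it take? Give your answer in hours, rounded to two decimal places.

5.87 hours

793 GB = 793,000,000,000 bytes = 6,344,000,000,000 bits
300 Mbps = 300,000,000 bits/s
time = 6,344,000,000,000 / 300,000,000 = 21,146.6667 s
21,146.6667 s / 3600 = 5.87 hours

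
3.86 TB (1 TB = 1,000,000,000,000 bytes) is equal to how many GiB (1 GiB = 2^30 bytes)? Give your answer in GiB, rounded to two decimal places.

3.86 TB × 1,000,000,000,000 bytes/TB = 3,860,000,000,000 bytes
1 GiB = 1,073,741,824 bytes
3,860,000,000,000 / 1,073,741,824 = 3,594.91 GiB

3,594.91 GiB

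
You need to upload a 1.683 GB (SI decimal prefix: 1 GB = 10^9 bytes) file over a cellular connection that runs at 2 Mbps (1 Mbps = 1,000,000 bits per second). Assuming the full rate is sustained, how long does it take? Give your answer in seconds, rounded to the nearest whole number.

6,732 seconds

1.683 GB = 1,683,000,000 bytes = 13,464,000,000 bits
2 Mbps = 2,000,000 bits/s
time = 13,464,000,000 / 2,000,000 = 6,732 s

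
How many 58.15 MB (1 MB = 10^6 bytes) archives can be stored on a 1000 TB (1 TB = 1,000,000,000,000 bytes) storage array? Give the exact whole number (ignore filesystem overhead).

17,196,904

Capacity: 1000 TB = 1,000,000,000,000,000 bytes
Per item: 58.15 MB = 58,150,000 bytes
⌊1,000,000,000,000,000 / 58,150,000⌋ = 17,196,904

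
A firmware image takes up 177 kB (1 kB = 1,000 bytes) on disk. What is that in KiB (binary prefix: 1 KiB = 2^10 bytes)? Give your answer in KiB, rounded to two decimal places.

177 kB × 1,000 bytes/kB = 177,000 bytes
1 KiB = 2^10 bytes = 1,024 bytes
177,000 / 1,024 = 172.85 KiB

172.85 KiB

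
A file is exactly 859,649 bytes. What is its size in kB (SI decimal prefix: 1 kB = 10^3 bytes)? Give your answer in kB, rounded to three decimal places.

859.649 kB

859,649 bytes given.
1 kB = 10^3 bytes = 1,000 bytes
859,649 / 1,000 = 859.649 kB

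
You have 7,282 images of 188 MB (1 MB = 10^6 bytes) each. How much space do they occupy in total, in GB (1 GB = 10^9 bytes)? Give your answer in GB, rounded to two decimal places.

Total = 7,282 × 188 MB = 1,369,016 MB
= 1,369,016 × 1,000,000 bytes = 1,369,016,000,000 bytes
1 GB = 1,000,000,000 bytes
1,369,016,000,000 / 1,000,000,000 = 1,369.02 GB

1,369.02 GB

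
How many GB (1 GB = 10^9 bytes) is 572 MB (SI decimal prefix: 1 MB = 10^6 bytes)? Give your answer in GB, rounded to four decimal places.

0.5720 GB

572 MB × 1,000,000 bytes/MB = 572,000,000 bytes
1 GB = 10^9 bytes = 1,000,000,000 bytes
572,000,000 / 1,000,000,000 = 0.5720 GB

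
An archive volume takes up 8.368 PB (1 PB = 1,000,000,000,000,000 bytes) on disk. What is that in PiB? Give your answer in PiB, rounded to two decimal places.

8.368 PB × 1,000,000,000,000,000 bytes/PB = 8,368,000,000,000,000 bytes
1 PiB = 1,125,899,906,842,624 bytes
8,368,000,000,000,000 / 1,125,899,906,842,624 = 7.43 PiB

7.43 PiB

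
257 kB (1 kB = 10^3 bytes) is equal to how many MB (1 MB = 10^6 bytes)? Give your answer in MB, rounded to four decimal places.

257 kB = 257 × 10^3 bytes = 257,000 bytes
1 MB = 10^6 bytes = 1,000,000 bytes
257,000 / 1,000,000 = 0.2570 MB

0.2570 MB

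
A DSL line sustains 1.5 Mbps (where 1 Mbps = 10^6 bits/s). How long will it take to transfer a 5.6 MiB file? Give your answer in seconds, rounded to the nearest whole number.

5.6 MiB = 5,872,025.6 bytes = 46,976,204.8 bits
1.5 Mbps = 1,500,000 bits/s
time = 46,976,204.8 / 1,500,000 = 31 s

31 seconds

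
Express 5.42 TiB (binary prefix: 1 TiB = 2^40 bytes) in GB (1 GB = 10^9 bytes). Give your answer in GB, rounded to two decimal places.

5.42 TiB = 5.42 × 2^40 bytes = 5,959,353,022,545.92 bytes
1 GB = 10^9 bytes = 1,000,000,000 bytes
5,959,353,022,545.92 / 1,000,000,000 = 5,959.35 GB

5,959.35 GB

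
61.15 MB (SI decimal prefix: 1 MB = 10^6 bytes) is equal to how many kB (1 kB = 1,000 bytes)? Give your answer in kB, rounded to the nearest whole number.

61.15 MB × 1,000,000 bytes/MB = 61,150,000 bytes
1 kB = 10^3 bytes = 1,000 bytes
61,150,000 / 1,000 = 61,150 kB

61,150 kB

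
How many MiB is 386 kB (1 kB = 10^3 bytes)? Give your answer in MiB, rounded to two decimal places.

386 kB × 1,000 bytes/kB = 386,000 bytes
1 MiB = 1,048,576 bytes
386,000 / 1,048,576 = 0.37 MiB

0.37 MiB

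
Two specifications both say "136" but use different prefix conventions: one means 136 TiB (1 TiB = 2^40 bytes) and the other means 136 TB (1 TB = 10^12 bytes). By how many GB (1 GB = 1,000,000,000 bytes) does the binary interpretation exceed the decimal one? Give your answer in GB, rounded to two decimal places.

13,533.58 GB

136 TiB = 136 × 1,099,511,627,776 = 149,533,581,377,536 bytes
136 TB = 136 × 1,000,000,000,000 = 136,000,000,000,000 bytes
difference = 13,533,581,377,536 bytes
13,533,581,377,536 / 1,000,000,000 = 13,533.58 GB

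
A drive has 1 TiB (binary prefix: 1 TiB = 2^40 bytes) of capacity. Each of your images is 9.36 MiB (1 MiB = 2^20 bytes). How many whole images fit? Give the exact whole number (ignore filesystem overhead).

112,027

Capacity: 1 TiB = 1,099,511,627,776 bytes
Per item: 9.36 MiB = 9,814,671.36 bytes
⌊1,099,511,627,776 / 9,814,671.36⌋ = 112,027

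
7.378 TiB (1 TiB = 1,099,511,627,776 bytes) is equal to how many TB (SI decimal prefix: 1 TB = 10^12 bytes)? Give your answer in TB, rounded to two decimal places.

8.11 TB

7.378 TiB = 7.378 × 2^40 bytes = 8,112,196,789,731.328 bytes
1 TB = 1,000,000,000,000 bytes
8,112,196,789,731.328 / 1,000,000,000,000 = 8.11 TB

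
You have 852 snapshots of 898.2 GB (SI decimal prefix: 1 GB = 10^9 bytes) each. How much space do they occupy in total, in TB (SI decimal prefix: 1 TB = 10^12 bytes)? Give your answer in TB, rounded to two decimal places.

Total = 852 × 898.2 GB = 765266.4 GB
= 765266.4 × 1,000,000,000 bytes = 765,266,400,000,000 bytes
1 TB = 1,000,000,000,000 bytes
765,266,400,000,000 / 1,000,000,000,000 = 765.27 TB

765.27 TB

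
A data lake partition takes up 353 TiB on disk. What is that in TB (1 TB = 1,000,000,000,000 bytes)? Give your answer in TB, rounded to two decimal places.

353 TiB = 353 × 2^40 bytes = 388,127,604,604,928 bytes
1 TB = 10^12 bytes = 1,000,000,000,000 bytes
388,127,604,604,928 / 1,000,000,000,000 = 388.13 TB

388.13 TB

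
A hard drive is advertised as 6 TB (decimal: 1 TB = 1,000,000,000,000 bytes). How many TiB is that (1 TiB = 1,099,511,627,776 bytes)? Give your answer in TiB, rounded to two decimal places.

6 TB × 1,000,000,000,000 bytes/TB = 6,000,000,000,000 bytes
1 TiB = 1,099,511,627,776 bytes
6,000,000,000,000 / 1,099,511,627,776 = 5.46 TiB

5.46 TiB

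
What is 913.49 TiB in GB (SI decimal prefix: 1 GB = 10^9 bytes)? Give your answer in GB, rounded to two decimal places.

1,004,392.88 GB

913.49 TiB × 1,099,511,627,776 bytes/TiB = 1,004,392,876,857,098.24 bytes
1 GB = 1,000,000,000 bytes
1,004,392,876,857,098.24 / 1,000,000,000 = 1,004,392.88 GB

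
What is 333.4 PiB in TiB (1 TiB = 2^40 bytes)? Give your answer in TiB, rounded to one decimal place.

341,401.6 TiB

333.4 PiB = 333.4 × 2^50 bytes = 375,375,028,941,330,841.6 bytes
1 TiB = 2^40 bytes = 1,099,511,627,776 bytes
375,375,028,941,330,841.6 / 1,099,511,627,776 = 341,401.6 TiB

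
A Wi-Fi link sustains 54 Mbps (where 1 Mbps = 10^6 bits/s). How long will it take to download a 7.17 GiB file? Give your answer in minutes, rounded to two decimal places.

7.17 GiB = 7,698,728,878.08 bytes = 61,589,831,024.64 bits
54 Mbps = 54,000,000 bits/s
time = 61,589,831,024.64 / 54,000,000 = 1,140.552 s
1,140.552 s / 60 = 19.01 minutes

19.01 minutes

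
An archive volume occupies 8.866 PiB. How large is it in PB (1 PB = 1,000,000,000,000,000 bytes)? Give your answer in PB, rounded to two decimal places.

8.866 PiB = 8.866 × 2^50 bytes = 9,982,228,574,066,704.384 bytes
1 PB = 1,000,000,000,000,000 bytes
9,982,228,574,066,704.384 / 1,000,000,000,000,000 = 9.98 PB

9.98 PB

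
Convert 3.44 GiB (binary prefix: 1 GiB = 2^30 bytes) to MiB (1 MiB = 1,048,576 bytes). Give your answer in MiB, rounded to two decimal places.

3.44 GiB × 1,073,741,824 bytes/GiB = 3,693,671,874.56 bytes
1 MiB = 2^20 bytes = 1,048,576 bytes
3,693,671,874.56 / 1,048,576 = 3,522.56 MiB

3,522.56 MiB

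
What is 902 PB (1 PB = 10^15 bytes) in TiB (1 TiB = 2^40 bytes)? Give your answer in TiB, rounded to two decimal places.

902 PB = 902 × 10^15 bytes = 902,000,000,000,000,000 bytes
1 TiB = 1,099,511,627,776 bytes
902,000,000,000,000,000 / 1,099,511,627,776 = 820,364.22 TiB

820,364.22 TiB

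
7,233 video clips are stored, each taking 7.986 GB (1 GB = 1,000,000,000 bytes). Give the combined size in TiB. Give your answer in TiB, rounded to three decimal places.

Total = 7,233 × 7.986 GB = 57762.738 GB
= 57762.738 × 1,000,000,000 bytes = 57,762,738,000,000 bytes
1 TiB = 1,099,511,627,776 bytes
57,762,738,000,000 / 1,099,511,627,776 = 52.535 TiB

52.535 TiB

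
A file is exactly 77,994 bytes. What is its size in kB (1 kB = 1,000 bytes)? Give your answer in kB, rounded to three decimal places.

77.994 kB

77,994 bytes given.
1 kB = 1,000 bytes
77,994 / 1,000 = 77.994 kB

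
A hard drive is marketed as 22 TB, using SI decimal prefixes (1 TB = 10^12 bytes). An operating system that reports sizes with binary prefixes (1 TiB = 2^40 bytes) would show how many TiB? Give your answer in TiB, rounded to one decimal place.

20.0 TiB

22 TB × 1,000,000,000,000 bytes/TB = 22,000,000,000,000 bytes
1 TiB = 2^40 bytes = 1,099,511,627,776 bytes
22,000,000,000,000 / 1,099,511,627,776 = 20.0 TiB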